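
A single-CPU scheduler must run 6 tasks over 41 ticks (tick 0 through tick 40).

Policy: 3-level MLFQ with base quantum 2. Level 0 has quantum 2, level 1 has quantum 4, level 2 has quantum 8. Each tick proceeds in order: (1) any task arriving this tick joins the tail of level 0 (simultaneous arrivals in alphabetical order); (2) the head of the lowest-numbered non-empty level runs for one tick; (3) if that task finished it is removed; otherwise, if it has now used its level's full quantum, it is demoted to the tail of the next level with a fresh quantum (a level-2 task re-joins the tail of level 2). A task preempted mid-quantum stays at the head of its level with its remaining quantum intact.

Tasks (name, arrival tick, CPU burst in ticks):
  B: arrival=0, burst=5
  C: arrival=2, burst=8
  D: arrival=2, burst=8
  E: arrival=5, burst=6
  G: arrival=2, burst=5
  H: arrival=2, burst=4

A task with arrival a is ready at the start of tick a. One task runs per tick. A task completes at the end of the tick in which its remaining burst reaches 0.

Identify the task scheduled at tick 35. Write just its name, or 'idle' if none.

t=0: L0/L1/L2 = B/-/- → run B
t=1: L0/L1/L2 = B/-/- → run B
t=2: L0/L1/L2 = CDGH/B/- → run C
t=3: L0/L1/L2 = CDGH/B/- → run C
t=4: L0/L1/L2 = DGH/BC/- → run D
t=5: L0/L1/L2 = DGHE/BC/- → run D
t=6: L0/L1/L2 = GHE/BCD/- → run G
t=7: L0/L1/L2 = GHE/BCD/- → run G
t=8: L0/L1/L2 = HE/BCDG/- → run H
t=9: L0/L1/L2 = HE/BCDG/- → run H
t=10: L0/L1/L2 = E/BCDGH/- → run E
t=11: L0/L1/L2 = E/BCDGH/- → run E
t=12: L0/L1/L2 = -/BCDGHE/- → run B
t=13: L0/L1/L2 = -/BCDGHE/- → run B
t=14: L0/L1/L2 = -/BCDGHE/- → run B
t=15: L0/L1/L2 = -/CDGHE/- → run C
t=16: L0/L1/L2 = -/CDGHE/- → run C
t=17: L0/L1/L2 = -/CDGHE/- → run C
t=18: L0/L1/L2 = -/CDGHE/- → run C
t=19: L0/L1/L2 = -/DGHE/C → run D
t=20: L0/L1/L2 = -/DGHE/C → run D
t=21: L0/L1/L2 = -/DGHE/C → run D
t=22: L0/L1/L2 = -/DGHE/C → run D
t=23: L0/L1/L2 = -/GHE/CD → run G
t=24: L0/L1/L2 = -/GHE/CD → run G
t=25: L0/L1/L2 = -/GHE/CD → run G
t=26: L0/L1/L2 = -/HE/CD → run H
t=27: L0/L1/L2 = -/HE/CD → run H
t=28: L0/L1/L2 = -/E/CD → run E
t=29: L0/L1/L2 = -/E/CD → run E
t=30: L0/L1/L2 = -/E/CD → run E
t=31: L0/L1/L2 = -/E/CD → run E
t=32: L0/L1/L2 = -/-/CD → run C
t=33: L0/L1/L2 = -/-/CD → run C
t=34: L0/L1/L2 = -/-/D → run D
t=35: L0/L1/L2 = -/-/D → run D
t=36: (idle)
t=37: (idle)
t=38: (idle)
t=39: (idle)
t=40: (idle)

running at tick 35 = D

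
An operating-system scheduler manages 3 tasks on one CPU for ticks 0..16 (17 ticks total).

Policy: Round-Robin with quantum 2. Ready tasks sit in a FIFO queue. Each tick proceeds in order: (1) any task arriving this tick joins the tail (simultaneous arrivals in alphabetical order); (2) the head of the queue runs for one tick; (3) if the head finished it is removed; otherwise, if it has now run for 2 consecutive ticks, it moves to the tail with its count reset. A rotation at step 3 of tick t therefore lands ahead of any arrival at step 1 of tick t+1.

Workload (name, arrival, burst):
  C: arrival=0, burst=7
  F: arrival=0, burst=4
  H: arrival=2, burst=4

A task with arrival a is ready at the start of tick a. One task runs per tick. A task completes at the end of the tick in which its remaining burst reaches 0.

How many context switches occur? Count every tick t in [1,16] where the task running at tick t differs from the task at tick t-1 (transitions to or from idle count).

t=0: queue=[C,F] q_used=0 → run C
t=1: queue=[C,F] q_used=1 → run C
t=2: queue=[F,C,H] q_used=0 → run F
t=3: queue=[F,C,H] q_used=1 → run F
t=4: queue=[C,H,F] q_used=0 → run C
t=5: queue=[C,H,F] q_used=1 → run C
t=6: queue=[H,F,C] q_used=0 → run H
t=7: queue=[H,F,C] q_used=1 → run H
t=8: queue=[F,C,H] q_used=0 → run F
t=9: queue=[F,C,H] q_used=1 → run F
t=10: queue=[C,H] q_used=0 → run C
t=11: queue=[C,H] q_used=1 → run C
t=12: queue=[H,C] q_used=0 → run H
t=13: queue=[H,C] q_used=1 → run H
t=14: queue=[C] q_used=0 → run C
t=15: (idle)
t=16: (idle)

context switches = 8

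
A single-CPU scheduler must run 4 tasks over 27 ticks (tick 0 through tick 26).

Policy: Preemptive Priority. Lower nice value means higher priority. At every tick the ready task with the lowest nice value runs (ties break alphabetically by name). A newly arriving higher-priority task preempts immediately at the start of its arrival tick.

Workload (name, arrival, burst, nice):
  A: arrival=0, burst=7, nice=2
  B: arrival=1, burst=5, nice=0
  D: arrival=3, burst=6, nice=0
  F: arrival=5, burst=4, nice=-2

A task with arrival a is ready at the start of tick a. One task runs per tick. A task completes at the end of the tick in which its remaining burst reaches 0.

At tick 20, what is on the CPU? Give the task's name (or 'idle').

running at tick 20 = A

t=0: ready={A} → run A
t=1: ready={A,B} → run B
t=2: ready={A,B} → run B
t=3: ready={A,B,D} → run B
t=4: ready={A,B,D} → run B
t=5: ready={A,B,D,F} → run F
t=6: ready={A,B,D,F} → run F
t=7: ready={A,B,D,F} → run F
t=8: ready={A,B,D,F} → run F
t=9: ready={A,B,D} → run B
t=10: ready={A,D} → run D
t=11: ready={A,D} → run D
t=12: ready={A,D} → run D
t=13: ready={A,D} → run D
t=14: ready={A,D} → run D
t=15: ready={A,D} → run D
t=16: ready={A} → run A
t=17: ready={A} → run A
t=18: ready={A} → run A
t=19: ready={A} → run A
t=20: ready={A} → run A
t=21: ready={A} → run A
t=22: (idle)
t=23: (idle)
t=24: (idle)
t=25: (idle)
t=26: (idle)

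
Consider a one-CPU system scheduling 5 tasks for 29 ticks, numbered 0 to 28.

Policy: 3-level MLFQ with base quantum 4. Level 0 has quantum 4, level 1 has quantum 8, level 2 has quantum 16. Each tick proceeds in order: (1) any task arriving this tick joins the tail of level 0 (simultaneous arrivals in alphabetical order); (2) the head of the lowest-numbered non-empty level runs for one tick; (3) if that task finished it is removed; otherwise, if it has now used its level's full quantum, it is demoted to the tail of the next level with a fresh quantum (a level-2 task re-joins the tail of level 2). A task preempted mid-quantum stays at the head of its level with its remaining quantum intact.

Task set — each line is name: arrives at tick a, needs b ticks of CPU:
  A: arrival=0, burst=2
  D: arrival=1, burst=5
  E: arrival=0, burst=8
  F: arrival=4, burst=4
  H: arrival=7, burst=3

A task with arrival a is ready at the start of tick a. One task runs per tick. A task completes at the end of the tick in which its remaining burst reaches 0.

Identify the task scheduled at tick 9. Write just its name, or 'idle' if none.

t=0: L0/L1/L2 = AE/-/- → run A
t=1: L0/L1/L2 = AED/-/- → run A
t=2: L0/L1/L2 = ED/-/- → run E
t=3: L0/L1/L2 = ED/-/- → run E
t=4: L0/L1/L2 = EDF/-/- → run E
t=5: L0/L1/L2 = EDF/-/- → run E
t=6: L0/L1/L2 = DF/E/- → run D
t=7: L0/L1/L2 = DFH/E/- → run D
t=8: L0/L1/L2 = DFH/E/- → run D
t=9: L0/L1/L2 = DFH/E/- → run D
t=10: L0/L1/L2 = FH/ED/- → run F
t=11: L0/L1/L2 = FH/ED/- → run F
t=12: L0/L1/L2 = FH/ED/- → run F
t=13: L0/L1/L2 = FH/ED/- → run F
t=14: L0/L1/L2 = H/ED/- → run H
t=15: L0/L1/L2 = H/ED/- → run H
t=16: L0/L1/L2 = H/ED/- → run H
t=17: L0/L1/L2 = -/ED/- → run E
t=18: L0/L1/L2 = -/ED/- → run E
t=19: L0/L1/L2 = -/ED/- → run E
t=20: L0/L1/L2 = -/ED/- → run E
t=21: L0/L1/L2 = -/D/- → run D
t=22: (idle)
t=23: (idle)
t=24: (idle)
t=25: (idle)
t=26: (idle)
t=27: (idle)
t=28: (idle)

running at tick 9 = D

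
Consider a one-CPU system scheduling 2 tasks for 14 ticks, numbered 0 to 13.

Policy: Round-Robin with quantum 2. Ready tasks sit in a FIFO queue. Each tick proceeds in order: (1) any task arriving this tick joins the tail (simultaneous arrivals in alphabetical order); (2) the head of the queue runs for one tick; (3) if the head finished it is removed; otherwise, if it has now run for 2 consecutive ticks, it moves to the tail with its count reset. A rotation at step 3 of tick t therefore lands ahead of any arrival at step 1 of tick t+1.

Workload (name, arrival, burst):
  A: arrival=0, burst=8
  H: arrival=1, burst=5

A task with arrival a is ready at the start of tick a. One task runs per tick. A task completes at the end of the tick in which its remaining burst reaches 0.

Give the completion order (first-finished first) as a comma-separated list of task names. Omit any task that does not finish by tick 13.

completion order = H, A

t=0: queue=[A] q_used=0 → run A
t=1: queue=[A,H] q_used=1 → run A
t=2: queue=[H,A] q_used=0 → run H
t=3: queue=[H,A] q_used=1 → run H
t=4: queue=[A,H] q_used=0 → run A
t=5: queue=[A,H] q_used=1 → run A
t=6: queue=[H,A] q_used=0 → run H
t=7: queue=[H,A] q_used=1 → run H
t=8: queue=[A,H] q_used=0 → run A
t=9: queue=[A,H] q_used=1 → run A
t=10: queue=[H,A] q_used=0 → run H
t=11: queue=[A] q_used=0 → run A
t=12: queue=[A] q_used=1 → run A
t=13: (idle)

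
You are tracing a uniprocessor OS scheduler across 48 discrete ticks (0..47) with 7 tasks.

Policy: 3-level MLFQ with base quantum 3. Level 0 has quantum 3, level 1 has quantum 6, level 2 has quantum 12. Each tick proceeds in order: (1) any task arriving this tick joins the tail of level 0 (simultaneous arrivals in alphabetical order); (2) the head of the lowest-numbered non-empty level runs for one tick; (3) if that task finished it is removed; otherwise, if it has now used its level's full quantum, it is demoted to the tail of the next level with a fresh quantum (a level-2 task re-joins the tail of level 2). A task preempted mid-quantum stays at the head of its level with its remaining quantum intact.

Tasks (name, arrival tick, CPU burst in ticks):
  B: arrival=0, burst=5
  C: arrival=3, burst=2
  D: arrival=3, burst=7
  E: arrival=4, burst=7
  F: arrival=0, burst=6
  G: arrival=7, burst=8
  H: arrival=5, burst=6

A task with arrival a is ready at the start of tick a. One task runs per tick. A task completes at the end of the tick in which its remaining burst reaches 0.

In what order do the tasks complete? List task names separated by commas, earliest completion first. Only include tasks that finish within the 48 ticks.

t=0: L0/L1/L2 = BF/-/- → run B
t=1: L0/L1/L2 = BF/-/- → run B
t=2: L0/L1/L2 = BF/-/- → run B
t=3: L0/L1/L2 = FCD/B/- → run F
t=4: L0/L1/L2 = FCDE/B/- → run F
t=5: L0/L1/L2 = FCDEH/B/- → run F
t=6: L0/L1/L2 = CDEH/BF/- → run C
t=7: L0/L1/L2 = CDEHG/BF/- → run C
t=8: L0/L1/L2 = DEHG/BF/- → run D
t=9: L0/L1/L2 = DEHG/BF/- → run D
t=10: L0/L1/L2 = DEHG/BF/- → run D
t=11: L0/L1/L2 = EHG/BFD/- → run E
t=12: L0/L1/L2 = EHG/BFD/- → run E
t=13: L0/L1/L2 = EHG/BFD/- → run E
t=14: L0/L1/L2 = HG/BFDE/- → run H
t=15: L0/L1/L2 = HG/BFDE/- → run H
t=16: L0/L1/L2 = HG/BFDE/- → run H
t=17: L0/L1/L2 = G/BFDEH/- → run G
t=18: L0/L1/L2 = G/BFDEH/- → run G
t=19: L0/L1/L2 = G/BFDEH/- → run G
t=20: L0/L1/L2 = -/BFDEHG/- → run B
t=21: L0/L1/L2 = -/BFDEHG/- → run B
t=22: L0/L1/L2 = -/FDEHG/- → run F
t=23: L0/L1/L2 = -/FDEHG/- → run F
t=24: L0/L1/L2 = -/FDEHG/- → run F
t=25: L0/L1/L2 = -/DEHG/- → run D
t=26: L0/L1/L2 = -/DEHG/- → run D
t=27: L0/L1/L2 = -/DEHG/- → run D
t=28: L0/L1/L2 = -/DEHG/- → run D
t=29: L0/L1/L2 = -/EHG/- → run E
t=30: L0/L1/L2 = -/EHG/- → run E
t=31: L0/L1/L2 = -/EHG/- → run E
t=32: L0/L1/L2 = -/EHG/- → run E
t=33: L0/L1/L2 = -/HG/- → run H
t=34: L0/L1/L2 = -/HG/- → run H
t=35: L0/L1/L2 = -/HG/- → run H
t=36: L0/L1/L2 = -/G/- → run G
t=37: L0/L1/L2 = -/G/- → run G
t=38: L0/L1/L2 = -/G/- → run G
t=39: L0/L1/L2 = -/G/- → run G
t=40: L0/L1/L2 = -/G/- → run G
t=41: (idle)
t=42: (idle)
t=43: (idle)
t=44: (idle)
t=45: (idle)
t=46: (idle)
t=47: (idle)

completion order = C, B, F, D, E, H, G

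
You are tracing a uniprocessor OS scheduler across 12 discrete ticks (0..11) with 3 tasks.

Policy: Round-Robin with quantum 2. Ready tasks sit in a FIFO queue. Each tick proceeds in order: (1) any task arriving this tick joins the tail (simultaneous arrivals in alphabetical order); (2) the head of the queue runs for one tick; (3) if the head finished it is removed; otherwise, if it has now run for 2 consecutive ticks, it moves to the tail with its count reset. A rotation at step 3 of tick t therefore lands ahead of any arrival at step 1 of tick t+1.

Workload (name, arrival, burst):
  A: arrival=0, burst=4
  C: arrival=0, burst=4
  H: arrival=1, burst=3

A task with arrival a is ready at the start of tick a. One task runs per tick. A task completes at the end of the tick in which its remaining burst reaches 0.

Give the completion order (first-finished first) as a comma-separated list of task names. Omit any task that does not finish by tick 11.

completion order = A, C, H

t=0: queue=[A,C] q_used=0 → run A
t=1: queue=[A,C,H] q_used=1 → run A
t=2: queue=[C,H,A] q_used=0 → run C
t=3: queue=[C,H,A] q_used=1 → run C
t=4: queue=[H,A,C] q_used=0 → run H
t=5: queue=[H,A,C] q_used=1 → run H
t=6: queue=[A,C,H] q_used=0 → run A
t=7: queue=[A,C,H] q_used=1 → run A
t=8: queue=[C,H] q_used=0 → run C
t=9: queue=[C,H] q_used=1 → run C
t=10: queue=[H] q_used=0 → run H
t=11: (idle)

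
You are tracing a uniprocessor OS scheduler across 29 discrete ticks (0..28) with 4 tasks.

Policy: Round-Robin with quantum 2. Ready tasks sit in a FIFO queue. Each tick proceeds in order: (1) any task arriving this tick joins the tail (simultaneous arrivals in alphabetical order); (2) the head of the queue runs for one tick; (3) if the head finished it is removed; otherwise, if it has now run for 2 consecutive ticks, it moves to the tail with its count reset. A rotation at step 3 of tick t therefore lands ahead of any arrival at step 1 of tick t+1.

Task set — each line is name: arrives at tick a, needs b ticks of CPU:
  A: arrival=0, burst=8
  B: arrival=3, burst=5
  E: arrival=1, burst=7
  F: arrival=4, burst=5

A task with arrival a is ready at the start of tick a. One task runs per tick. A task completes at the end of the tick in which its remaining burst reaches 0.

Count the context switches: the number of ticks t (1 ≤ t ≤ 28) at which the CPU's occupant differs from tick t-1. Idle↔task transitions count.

context switches = 14

t=0: queue=[A] q_used=0 → run A
t=1: queue=[A,E] q_used=1 → run A
t=2: queue=[E,A] q_used=0 → run E
t=3: queue=[E,A,B] q_used=1 → run E
t=4: queue=[A,B,E,F] q_used=0 → run A
t=5: queue=[A,B,E,F] q_used=1 → run A
t=6: queue=[B,E,F,A] q_used=0 → run B
t=7: queue=[B,E,F,A] q_used=1 → run B
t=8: queue=[E,F,A,B] q_used=0 → run E
t=9: queue=[E,F,A,B] q_used=1 → run E
t=10: queue=[F,A,B,E] q_used=0 → run F
t=11: queue=[F,A,B,E] q_used=1 → run F
t=12: queue=[A,B,E,F] q_used=0 → run A
t=13: queue=[A,B,E,F] q_used=1 → run A
t=14: queue=[B,E,F,A] q_used=0 → run B
t=15: queue=[B,E,F,A] q_used=1 → run B
t=16: queue=[E,F,A,B] q_used=0 → run E
t=17: queue=[E,F,A,B] q_used=1 → run E
t=18: queue=[F,A,B,E] q_used=0 → run F
t=19: queue=[F,A,B,E] q_used=1 → run F
t=20: queue=[A,B,E,F] q_used=0 → run A
t=21: queue=[A,B,E,F] q_used=1 → run A
t=22: queue=[B,E,F] q_used=0 → run B
t=23: queue=[E,F] q_used=0 → run E
t=24: queue=[F] q_used=0 → run F
t=25: (idle)
t=26: (idle)
t=27: (idle)
t=28: (idle)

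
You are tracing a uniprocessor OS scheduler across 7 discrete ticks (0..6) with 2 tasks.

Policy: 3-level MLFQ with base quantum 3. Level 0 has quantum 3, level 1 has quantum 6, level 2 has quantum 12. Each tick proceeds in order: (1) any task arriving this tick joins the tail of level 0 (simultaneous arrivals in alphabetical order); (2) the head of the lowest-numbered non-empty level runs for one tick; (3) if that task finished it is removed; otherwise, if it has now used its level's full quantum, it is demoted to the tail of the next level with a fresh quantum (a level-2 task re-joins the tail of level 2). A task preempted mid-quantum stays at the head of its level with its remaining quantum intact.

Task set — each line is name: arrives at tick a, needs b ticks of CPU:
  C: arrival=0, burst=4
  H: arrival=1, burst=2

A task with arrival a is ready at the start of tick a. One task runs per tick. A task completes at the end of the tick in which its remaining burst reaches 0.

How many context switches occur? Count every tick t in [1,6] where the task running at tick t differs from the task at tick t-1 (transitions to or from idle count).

t=0: L0/L1/L2 = C/-/- → run C
t=1: L0/L1/L2 = CH/-/- → run C
t=2: L0/L1/L2 = CH/-/- → run C
t=3: L0/L1/L2 = H/C/- → run H
t=4: L0/L1/L2 = H/C/- → run H
t=5: L0/L1/L2 = -/C/- → run C
t=6: (idle)

context switches = 3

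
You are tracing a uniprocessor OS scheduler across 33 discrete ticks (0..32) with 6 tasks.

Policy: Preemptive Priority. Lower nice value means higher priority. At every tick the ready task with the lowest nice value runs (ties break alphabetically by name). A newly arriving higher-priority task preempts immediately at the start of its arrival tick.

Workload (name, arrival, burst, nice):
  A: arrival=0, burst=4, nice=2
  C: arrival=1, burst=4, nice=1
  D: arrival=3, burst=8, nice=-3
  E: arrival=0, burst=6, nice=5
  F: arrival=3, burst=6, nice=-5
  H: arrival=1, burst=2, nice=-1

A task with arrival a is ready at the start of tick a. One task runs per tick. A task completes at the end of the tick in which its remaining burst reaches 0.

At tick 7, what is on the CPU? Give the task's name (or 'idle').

running at tick 7 = F

t=0: ready={A,E} → run A
t=1: ready={A,C,E,H} → run H
t=2: ready={A,C,E,H} → run H
t=3: ready={A,C,D,E,F} → run F
t=4: ready={A,C,D,E,F} → run F
t=5: ready={A,C,D,E,F} → run F
t=6: ready={A,C,D,E,F} → run F
t=7: ready={A,C,D,E,F} → run F
t=8: ready={A,C,D,E,F} → run F
t=9: ready={A,C,D,E} → run D
t=10: ready={A,C,D,E} → run D
t=11: ready={A,C,D,E} → run D
t=12: ready={A,C,D,E} → run D
t=13: ready={A,C,D,E} → run D
t=14: ready={A,C,D,E} → run D
t=15: ready={A,C,D,E} → run D
t=16: ready={A,C,D,E} → run D
t=17: ready={A,C,E} → run C
t=18: ready={A,C,E} → run C
t=19: ready={A,C,E} → run C
t=20: ready={A,C,E} → run C
t=21: ready={A,E} → run A
t=22: ready={A,E} → run A
t=23: ready={A,E} → run A
t=24: ready={E} → run E
t=25: ready={E} → run E
t=26: ready={E} → run E
t=27: ready={E} → run E
t=28: ready={E} → run E
t=29: ready={E} → run E
t=30: (idle)
t=31: (idle)
t=32: (idle)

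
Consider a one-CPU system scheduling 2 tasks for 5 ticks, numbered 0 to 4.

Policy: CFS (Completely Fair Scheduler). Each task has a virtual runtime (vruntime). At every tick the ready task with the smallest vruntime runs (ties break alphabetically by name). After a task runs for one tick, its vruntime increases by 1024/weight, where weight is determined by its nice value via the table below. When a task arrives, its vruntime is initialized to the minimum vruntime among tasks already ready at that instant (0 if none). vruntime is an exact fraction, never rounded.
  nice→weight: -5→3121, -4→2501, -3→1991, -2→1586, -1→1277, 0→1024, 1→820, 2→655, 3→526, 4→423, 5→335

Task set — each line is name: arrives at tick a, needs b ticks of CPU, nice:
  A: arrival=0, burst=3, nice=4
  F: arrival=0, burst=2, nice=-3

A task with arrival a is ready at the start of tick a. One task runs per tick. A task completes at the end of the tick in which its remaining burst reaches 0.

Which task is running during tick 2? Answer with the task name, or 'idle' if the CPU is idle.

t=0: vr[A=0 F=0] → run A
t=1: vr[A=1024/423 F=0] → run F
t=2: vr[A=1024/423 F=1024/1991] → run F
t=3: vr[A=1024/423] → run A
t=4: vr[A=2048/423] → run A

running at tick 2 = F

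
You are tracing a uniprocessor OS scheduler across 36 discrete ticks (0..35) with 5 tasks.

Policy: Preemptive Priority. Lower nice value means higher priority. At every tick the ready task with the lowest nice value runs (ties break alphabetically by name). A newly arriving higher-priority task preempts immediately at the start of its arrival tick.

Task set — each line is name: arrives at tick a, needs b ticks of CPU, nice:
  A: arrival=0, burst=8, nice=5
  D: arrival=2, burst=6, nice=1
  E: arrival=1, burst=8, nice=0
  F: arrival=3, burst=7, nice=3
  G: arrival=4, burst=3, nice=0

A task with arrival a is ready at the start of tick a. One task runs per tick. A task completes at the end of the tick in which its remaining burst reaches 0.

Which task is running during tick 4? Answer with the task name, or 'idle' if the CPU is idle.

t=0: ready={A} → run A
t=1: ready={A,E} → run E
t=2: ready={A,D,E} → run E
t=3: ready={A,D,E,F} → run E
t=4: ready={A,D,E,F,G} → run E
t=5: ready={A,D,E,F,G} → run E
t=6: ready={A,D,E,F,G} → run E
t=7: ready={A,D,E,F,G} → run E
t=8: ready={A,D,E,F,G} → run E
t=9: ready={A,D,F,G} → run G
t=10: ready={A,D,F,G} → run G
t=11: ready={A,D,F,G} → run G
t=12: ready={A,D,F} → run D
t=13: ready={A,D,F} → run D
t=14: ready={A,D,F} → run D
t=15: ready={A,D,F} → run D
t=16: ready={A,D,F} → run D
t=17: ready={A,D,F} → run D
t=18: ready={A,F} → run F
t=19: ready={A,F} → run F
t=20: ready={A,F} → run F
t=21: ready={A,F} → run F
t=22: ready={A,F} → run F
t=23: ready={A,F} → run F
t=24: ready={A,F} → run F
t=25: ready={A} → run A
t=26: ready={A} → run A
t=27: ready={A} → run A
t=28: ready={A} → run A
t=29: ready={A} → run A
t=30: ready={A} → run A
t=31: ready={A} → run A
t=32: (idle)
t=33: (idle)
t=34: (idle)
t=35: (idle)

running at tick 4 = E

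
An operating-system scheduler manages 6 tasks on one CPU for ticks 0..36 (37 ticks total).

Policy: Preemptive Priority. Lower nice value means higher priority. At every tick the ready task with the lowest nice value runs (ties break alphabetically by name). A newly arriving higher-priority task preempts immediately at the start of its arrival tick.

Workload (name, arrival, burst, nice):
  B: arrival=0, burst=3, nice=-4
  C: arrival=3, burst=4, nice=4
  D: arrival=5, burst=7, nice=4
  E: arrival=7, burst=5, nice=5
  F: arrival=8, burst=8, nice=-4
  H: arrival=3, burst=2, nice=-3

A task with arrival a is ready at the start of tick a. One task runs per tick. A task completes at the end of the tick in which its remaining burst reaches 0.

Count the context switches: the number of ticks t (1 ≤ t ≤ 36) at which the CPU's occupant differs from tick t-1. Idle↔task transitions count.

context switches = 7

t=0: ready={B} → run B
t=1: ready={B} → run B
t=2: ready={B} → run B
t=3: ready={C,H} → run H
t=4: ready={C,H} → run H
t=5: ready={C,D} → run C
t=6: ready={C,D} → run C
t=7: ready={C,D,E} → run C
t=8: ready={C,D,E,F} → run F
t=9: ready={C,D,E,F} → run F
t=10: ready={C,D,E,F} → run F
t=11: ready={C,D,E,F} → run F
t=12: ready={C,D,E,F} → run F
t=13: ready={C,D,E,F} → run F
t=14: ready={C,D,E,F} → run F
t=15: ready={C,D,E,F} → run F
t=16: ready={C,D,E} → run C
t=17: ready={D,E} → run D
t=18: ready={D,E} → run D
t=19: ready={D,E} → run D
t=20: ready={D,E} → run D
t=21: ready={D,E} → run D
t=22: ready={D,E} → run D
t=23: ready={D,E} → run D
t=24: ready={E} → run E
t=25: ready={E} → run E
t=26: ready={E} → run E
t=27: ready={E} → run E
t=28: ready={E} → run E
t=29: (idle)
t=30: (idle)
t=31: (idle)
t=32: (idle)
t=33: (idle)
t=34: (idle)
t=35: (idle)
t=36: (idle)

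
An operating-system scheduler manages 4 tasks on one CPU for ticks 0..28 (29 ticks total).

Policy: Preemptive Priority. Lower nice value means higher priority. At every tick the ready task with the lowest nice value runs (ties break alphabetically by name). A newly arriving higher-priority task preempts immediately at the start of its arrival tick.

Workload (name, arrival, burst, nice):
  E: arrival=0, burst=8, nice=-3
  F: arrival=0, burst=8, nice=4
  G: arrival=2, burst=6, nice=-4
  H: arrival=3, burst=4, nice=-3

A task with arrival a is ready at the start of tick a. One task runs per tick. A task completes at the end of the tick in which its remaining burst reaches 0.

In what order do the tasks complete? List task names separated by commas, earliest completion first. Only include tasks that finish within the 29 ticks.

t=0: ready={E,F} → run E
t=1: ready={E,F} → run E
t=2: ready={E,F,G} → run G
t=3: ready={E,F,G,H} → run G
t=4: ready={E,F,G,H} → run G
t=5: ready={E,F,G,H} → run G
t=6: ready={E,F,G,H} → run G
t=7: ready={E,F,G,H} → run G
t=8: ready={E,F,H} → run E
t=9: ready={E,F,H} → run E
t=10: ready={E,F,H} → run E
t=11: ready={E,F,H} → run E
t=12: ready={E,F,H} → run E
t=13: ready={E,F,H} → run E
t=14: ready={F,H} → run H
t=15: ready={F,H} → run H
t=16: ready={F,H} → run H
t=17: ready={F,H} → run H
t=18: ready={F} → run F
t=19: ready={F} → run F
t=20: ready={F} → run F
t=21: ready={F} → run F
t=22: ready={F} → run F
t=23: ready={F} → run F
t=24: ready={F} → run F
t=25: ready={F} → run F
t=26: (idle)
t=27: (idle)
t=28: (idle)

completion order = G, E, H, F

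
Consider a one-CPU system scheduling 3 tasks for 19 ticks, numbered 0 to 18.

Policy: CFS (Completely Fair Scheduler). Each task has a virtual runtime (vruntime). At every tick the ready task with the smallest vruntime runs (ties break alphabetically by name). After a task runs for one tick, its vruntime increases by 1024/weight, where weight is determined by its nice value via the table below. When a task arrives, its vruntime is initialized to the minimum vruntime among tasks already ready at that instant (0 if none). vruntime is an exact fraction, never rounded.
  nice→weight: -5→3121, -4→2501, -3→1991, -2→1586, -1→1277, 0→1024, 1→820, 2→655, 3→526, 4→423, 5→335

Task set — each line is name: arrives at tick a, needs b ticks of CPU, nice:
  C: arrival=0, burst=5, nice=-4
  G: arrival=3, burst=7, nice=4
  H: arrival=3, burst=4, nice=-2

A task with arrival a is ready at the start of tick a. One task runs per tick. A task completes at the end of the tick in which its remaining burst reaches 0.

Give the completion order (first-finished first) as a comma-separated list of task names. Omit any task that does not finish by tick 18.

t=0: vr[C=0] → run C
t=1: vr[C=1024/2501] → run C
t=2: vr[C=2048/2501] → run C
t=3: vr[C=3072/2501 G=3072/2501 H=3072/2501] → run C
t=4: vr[C=4096/2501 G=3072/2501 H=3072/2501] → run G
t=5: vr[C=4096/2501 G=3860480/1057923 H=3072/2501] → run H
t=6: vr[C=4096/2501 G=3860480/1057923 H=60928/32513] → run C
t=7: vr[G=3860480/1057923 H=60928/32513] → run H
t=8: vr[G=3860480/1057923 H=81920/32513] → run H
t=9: vr[G=3860480/1057923 H=102912/32513] → run H
t=10: vr[G=3860480/1057923] → run G
t=11: vr[G=6421504/1057923] → run G
t=12: vr[G=2994176/352641] → run G
t=13: vr[G=11543552/1057923] → run G
t=14: vr[G=14104576/1057923] → run G
t=15: vr[G=5555200/352641] → run G
t=16: (idle)
t=17: (idle)
t=18: (idle)

completion order = C, H, G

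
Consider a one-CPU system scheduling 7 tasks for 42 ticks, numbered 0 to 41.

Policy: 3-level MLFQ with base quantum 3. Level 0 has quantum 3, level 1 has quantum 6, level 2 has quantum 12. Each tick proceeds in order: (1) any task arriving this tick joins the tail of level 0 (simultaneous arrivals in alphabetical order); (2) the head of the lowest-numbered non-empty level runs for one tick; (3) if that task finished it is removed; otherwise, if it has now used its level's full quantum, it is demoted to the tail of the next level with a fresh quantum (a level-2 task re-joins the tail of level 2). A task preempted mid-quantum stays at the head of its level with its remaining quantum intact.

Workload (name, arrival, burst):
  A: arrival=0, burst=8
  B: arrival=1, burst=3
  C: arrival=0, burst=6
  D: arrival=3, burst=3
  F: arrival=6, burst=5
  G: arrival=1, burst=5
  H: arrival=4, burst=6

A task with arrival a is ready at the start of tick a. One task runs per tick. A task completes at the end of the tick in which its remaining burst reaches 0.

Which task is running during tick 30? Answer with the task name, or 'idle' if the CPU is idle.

t=0: L0/L1/L2 = AC/-/- → run A
t=1: L0/L1/L2 = ACBG/-/- → run A
t=2: L0/L1/L2 = ACBG/-/- → run A
t=3: L0/L1/L2 = CBGD/A/- → run C
t=4: L0/L1/L2 = CBGDH/A/- → run C
t=5: L0/L1/L2 = CBGDH/A/- → run C
t=6: L0/L1/L2 = BGDHF/AC/- → run B
t=7: L0/L1/L2 = BGDHF/AC/- → run B
t=8: L0/L1/L2 = BGDHF/AC/- → run B
t=9: L0/L1/L2 = GDHF/AC/- → run G
t=10: L0/L1/L2 = GDHF/AC/- → run G
t=11: L0/L1/L2 = GDHF/AC/- → run G
t=12: L0/L1/L2 = DHF/ACG/- → run D
t=13: L0/L1/L2 = DHF/ACG/- → run D
t=14: L0/L1/L2 = DHF/ACG/- → run D
t=15: L0/L1/L2 = HF/ACG/- → run H
t=16: L0/L1/L2 = HF/ACG/- → run H
t=17: L0/L1/L2 = HF/ACG/- → run H
t=18: L0/L1/L2 = F/ACGH/- → run F
t=19: L0/L1/L2 = F/ACGH/- → run F
t=20: L0/L1/L2 = F/ACGH/- → run F
t=21: L0/L1/L2 = -/ACGHF/- → run A
t=22: L0/L1/L2 = -/ACGHF/- → run A
t=23: L0/L1/L2 = -/ACGHF/- → run A
t=24: L0/L1/L2 = -/ACGHF/- → run A
t=25: L0/L1/L2 = -/ACGHF/- → run A
t=26: L0/L1/L2 = -/CGHF/- → run C
t=27: L0/L1/L2 = -/CGHF/- → run C
t=28: L0/L1/L2 = -/CGHF/- → run C
t=29: L0/L1/L2 = -/GHF/- → run G
t=30: L0/L1/L2 = -/GHF/- → run G
t=31: L0/L1/L2 = -/HF/- → run H
t=32: L0/L1/L2 = -/HF/- → run H
t=33: L0/L1/L2 = -/HF/- → run H
t=34: L0/L1/L2 = -/F/- → run F
t=35: L0/L1/L2 = -/F/- → run F
t=36: (idle)
t=37: (idle)
t=38: (idle)
t=39: (idle)
t=40: (idle)
t=41: (idle)

running at tick 30 = G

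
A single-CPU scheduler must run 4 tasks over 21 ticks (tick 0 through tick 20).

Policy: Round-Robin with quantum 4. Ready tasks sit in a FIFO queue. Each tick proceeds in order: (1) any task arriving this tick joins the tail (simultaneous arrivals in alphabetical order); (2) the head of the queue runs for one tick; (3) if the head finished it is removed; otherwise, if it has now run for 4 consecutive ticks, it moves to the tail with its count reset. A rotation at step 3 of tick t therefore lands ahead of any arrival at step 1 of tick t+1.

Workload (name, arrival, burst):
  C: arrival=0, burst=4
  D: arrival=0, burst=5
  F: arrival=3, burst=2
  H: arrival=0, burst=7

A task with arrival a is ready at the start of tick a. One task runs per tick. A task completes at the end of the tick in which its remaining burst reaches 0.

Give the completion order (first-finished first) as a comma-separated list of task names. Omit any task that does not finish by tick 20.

completion order = C, F, D, H

t=0: queue=[C,D,H] q_used=0 → run C
t=1: queue=[C,D,H] q_used=1 → run C
t=2: queue=[C,D,H] q_used=2 → run C
t=3: queue=[C,D,H,F] q_used=3 → run C
t=4: queue=[D,H,F] q_used=0 → run D
t=5: queue=[D,H,F] q_used=1 → run D
t=6: queue=[D,H,F] q_used=2 → run D
t=7: queue=[D,H,F] q_used=3 → run D
t=8: queue=[H,F,D] q_used=0 → run H
t=9: queue=[H,F,D] q_used=1 → run H
t=10: queue=[H,F,D] q_used=2 → run H
t=11: queue=[H,F,D] q_used=3 → run H
t=12: queue=[F,D,H] q_used=0 → run F
t=13: queue=[F,D,H] q_used=1 → run F
t=14: queue=[D,H] q_used=0 → run D
t=15: queue=[H] q_used=0 → run H
t=16: queue=[H] q_used=1 → run H
t=17: queue=[H] q_used=2 → run H
t=18: (idle)
t=19: (idle)
t=20: (idle)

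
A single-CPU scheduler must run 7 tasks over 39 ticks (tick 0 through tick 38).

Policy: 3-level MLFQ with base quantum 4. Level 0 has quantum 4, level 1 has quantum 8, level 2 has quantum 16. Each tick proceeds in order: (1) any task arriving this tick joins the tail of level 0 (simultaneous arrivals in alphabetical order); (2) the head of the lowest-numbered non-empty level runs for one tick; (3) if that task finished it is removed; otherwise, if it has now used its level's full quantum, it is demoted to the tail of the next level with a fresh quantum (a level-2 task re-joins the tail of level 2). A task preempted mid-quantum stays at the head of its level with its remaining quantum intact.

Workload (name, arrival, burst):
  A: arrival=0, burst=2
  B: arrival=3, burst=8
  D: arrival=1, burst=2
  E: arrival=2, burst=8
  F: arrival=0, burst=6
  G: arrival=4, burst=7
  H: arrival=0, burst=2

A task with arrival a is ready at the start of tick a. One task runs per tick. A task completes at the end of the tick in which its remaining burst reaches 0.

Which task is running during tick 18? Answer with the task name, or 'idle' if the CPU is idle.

running at tick 18 = G

t=0: L0/L1/L2 = AFH/-/- → run A
t=1: L0/L1/L2 = AFHD/-/- → run A
t=2: L0/L1/L2 = FHDE/-/- → run F
t=3: L0/L1/L2 = FHDEB/-/- → run F
t=4: L0/L1/L2 = FHDEBG/-/- → run F
t=5: L0/L1/L2 = FHDEBG/-/- → run F
t=6: L0/L1/L2 = HDEBG/F/- → run H
t=7: L0/L1/L2 = HDEBG/F/- → run H
t=8: L0/L1/L2 = DEBG/F/- → run D
t=9: L0/L1/L2 = DEBG/F/- → run D
t=10: L0/L1/L2 = EBG/F/- → run E
t=11: L0/L1/L2 = EBG/F/- → run E
t=12: L0/L1/L2 = EBG/F/- → run E
t=13: L0/L1/L2 = EBG/F/- → run E
t=14: L0/L1/L2 = BG/FE/- → run B
t=15: L0/L1/L2 = BG/FE/- → run B
t=16: L0/L1/L2 = BG/FE/- → run B
t=17: L0/L1/L2 = BG/FE/- → run B
t=18: L0/L1/L2 = G/FEB/- → run G
t=19: L0/L1/L2 = G/FEB/- → run G
t=20: L0/L1/L2 = G/FEB/- → run G
t=21: L0/L1/L2 = G/FEB/- → run G
t=22: L0/L1/L2 = -/FEBG/- → run F
t=23: L0/L1/L2 = -/FEBG/- → run F
t=24: L0/L1/L2 = -/EBG/- → run E
t=25: L0/L1/L2 = -/EBG/- → run E
t=26: L0/L1/L2 = -/EBG/- → run E
t=27: L0/L1/L2 = -/EBG/- → run E
t=28: L0/L1/L2 = -/BG/- → run B
t=29: L0/L1/L2 = -/BG/- → run B
t=30: L0/L1/L2 = -/BG/- → run B
t=31: L0/L1/L2 = -/BG/- → run B
t=32: L0/L1/L2 = -/G/- → run G
t=33: L0/L1/L2 = -/G/- → run G
t=34: L0/L1/L2 = -/G/- → run G
t=35: (idle)
t=36: (idle)
t=37: (idle)
t=38: (idle)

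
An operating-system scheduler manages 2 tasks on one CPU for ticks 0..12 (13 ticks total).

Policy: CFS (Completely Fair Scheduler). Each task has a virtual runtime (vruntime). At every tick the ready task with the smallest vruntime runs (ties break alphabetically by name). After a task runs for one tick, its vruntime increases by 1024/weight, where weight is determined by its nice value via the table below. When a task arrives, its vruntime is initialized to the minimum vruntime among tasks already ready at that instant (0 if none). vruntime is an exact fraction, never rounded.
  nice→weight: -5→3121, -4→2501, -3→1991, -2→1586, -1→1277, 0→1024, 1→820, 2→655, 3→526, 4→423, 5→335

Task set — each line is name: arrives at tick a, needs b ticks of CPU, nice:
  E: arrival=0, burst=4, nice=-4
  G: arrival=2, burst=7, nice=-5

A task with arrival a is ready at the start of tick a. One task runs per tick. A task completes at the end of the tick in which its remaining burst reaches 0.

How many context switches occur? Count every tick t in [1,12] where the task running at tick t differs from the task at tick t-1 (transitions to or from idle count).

t=0: vr[E=0] → run E
t=1: vr[E=1024/2501] → run E
t=2: vr[E=2048/2501 G=2048/2501] → run E
t=3: vr[E=3072/2501 G=2048/2501] → run G
t=4: vr[E=3072/2501 G=8952832/7805621] → run G
t=5: vr[E=3072/2501 G=11513856/7805621] → run E
t=6: vr[G=11513856/7805621] → run G
t=7: vr[G=14074880/7805621] → run G
t=8: vr[G=16635904/7805621] → run G
t=9: vr[G=19196928/7805621] → run G
t=10: vr[G=21757952/7805621] → run G
t=11: (idle)
t=12: (idle)

context switches = 4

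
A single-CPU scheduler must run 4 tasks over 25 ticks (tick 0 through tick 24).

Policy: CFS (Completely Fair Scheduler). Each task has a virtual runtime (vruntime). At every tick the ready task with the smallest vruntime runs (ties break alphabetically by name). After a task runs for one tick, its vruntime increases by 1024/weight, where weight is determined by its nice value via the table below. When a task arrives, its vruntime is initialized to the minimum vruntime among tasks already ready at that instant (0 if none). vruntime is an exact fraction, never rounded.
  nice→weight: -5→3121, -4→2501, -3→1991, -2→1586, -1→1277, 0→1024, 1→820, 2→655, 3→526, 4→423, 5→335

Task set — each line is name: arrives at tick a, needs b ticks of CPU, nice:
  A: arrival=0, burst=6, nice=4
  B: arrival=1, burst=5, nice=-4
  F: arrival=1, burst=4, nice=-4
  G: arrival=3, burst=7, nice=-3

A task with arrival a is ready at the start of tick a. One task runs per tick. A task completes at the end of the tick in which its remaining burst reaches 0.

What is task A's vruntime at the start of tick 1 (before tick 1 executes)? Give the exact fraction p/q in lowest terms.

vruntime(A, start of tick 1) = 1024/423

t=0: vr[A=0] → run A
t=1: vr[A=1024/423 B=1024/423 F=1024/423] → run A
t=2: vr[A=2048/423 B=1024/423 F=1024/423] → run B
t=3: vr[A=2048/423 B=2994176/1057923 F=1024/423 G=1024/423] → run F
t=4: vr[A=2048/423 B=2994176/1057923 F=2994176/1057923 G=1024/423] → run G
t=5: vr[A=2048/423 B=2994176/1057923 F=2994176/1057923 G=2471936/842193] → run B
t=6: vr[A=2048/423 B=3427328/1057923 F=2994176/1057923 G=2471936/842193] → run F
t=7: vr[A=2048/423 B=3427328/1057923 F=3427328/1057923 G=2471936/842193] → run G
t=8: vr[A=2048/423 B=3427328/1057923 F=3427328/1057923 G=2905088/842193] → run B
t=9: vr[A=2048/423 B=3860480/1057923 F=3427328/1057923 G=2905088/842193] → run F
t=10: vr[A=2048/423 B=3860480/1057923 F=3860480/1057923 G=2905088/842193] → run G
t=11: vr[A=2048/423 B=3860480/1057923 F=3860480/1057923 G=3338240/842193] → run B
t=12: vr[A=2048/423 B=4293632/1057923 F=3860480/1057923 G=3338240/842193] → run F
t=13: vr[A=2048/423 B=4293632/1057923 G=3338240/842193] → run G
t=14: vr[A=2048/423 B=4293632/1057923 G=3771392/842193] → run B
t=15: vr[A=2048/423 G=3771392/842193] → run G
t=16: vr[A=2048/423 G=4204544/842193] → run A
t=17: vr[A=1024/141 G=4204544/842193] → run G
t=18: vr[A=1024/141 G=4637696/842193] → run G
t=19: vr[A=1024/141] → run A
t=20: vr[A=4096/423] → run A
t=21: vr[A=5120/423] → run A
t=22: (idle)
t=23: (idle)
t=24: (idle)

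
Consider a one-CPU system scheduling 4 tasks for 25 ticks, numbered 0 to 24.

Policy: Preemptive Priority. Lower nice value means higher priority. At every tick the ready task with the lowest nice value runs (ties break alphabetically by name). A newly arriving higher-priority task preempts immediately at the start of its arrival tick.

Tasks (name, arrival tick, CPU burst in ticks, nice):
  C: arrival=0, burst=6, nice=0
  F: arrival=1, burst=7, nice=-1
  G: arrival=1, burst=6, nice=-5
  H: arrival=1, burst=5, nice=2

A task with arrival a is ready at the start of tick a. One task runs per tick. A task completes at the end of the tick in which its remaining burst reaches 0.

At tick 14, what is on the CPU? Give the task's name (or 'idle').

running at tick 14 = C

t=0: ready={C} → run C
t=1: ready={C,F,G,H} → run G
t=2: ready={C,F,G,H} → run G
t=3: ready={C,F,G,H} → run G
t=4: ready={C,F,G,H} → run G
t=5: ready={C,F,G,H} → run G
t=6: ready={C,F,G,H} → run G
t=7: ready={C,F,H} → run F
t=8: ready={C,F,H} → run F
t=9: ready={C,F,H} → run F
t=10: ready={C,F,H} → run F
t=11: ready={C,F,H} → run F
t=12: ready={C,F,H} → run F
t=13: ready={C,F,H} → run F
t=14: ready={C,H} → run C
t=15: ready={C,H} → run C
t=16: ready={C,H} → run C
t=17: ready={C,H} → run C
t=18: ready={C,H} → run C
t=19: ready={H} → run H
t=20: ready={H} → run H
t=21: ready={H} → run H
t=22: ready={H} → run H
t=23: ready={H} → run H
t=24: (idle)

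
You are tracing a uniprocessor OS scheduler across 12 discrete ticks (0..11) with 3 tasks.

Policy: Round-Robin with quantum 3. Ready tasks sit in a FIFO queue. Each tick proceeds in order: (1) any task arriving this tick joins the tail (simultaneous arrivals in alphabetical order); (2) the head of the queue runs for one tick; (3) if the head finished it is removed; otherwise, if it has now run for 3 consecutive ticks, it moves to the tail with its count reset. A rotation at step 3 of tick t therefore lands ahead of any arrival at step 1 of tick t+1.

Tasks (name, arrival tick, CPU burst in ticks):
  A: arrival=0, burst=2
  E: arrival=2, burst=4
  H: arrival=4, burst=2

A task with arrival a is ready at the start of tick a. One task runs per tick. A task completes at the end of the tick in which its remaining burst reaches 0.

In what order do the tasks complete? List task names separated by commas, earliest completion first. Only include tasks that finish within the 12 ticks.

t=0: queue=[A] q_used=0 → run A
t=1: queue=[A] q_used=1 → run A
t=2: queue=[E] q_used=0 → run E
t=3: queue=[E] q_used=1 → run E
t=4: queue=[E,H] q_used=2 → run E
t=5: queue=[H,E] q_used=0 → run H
t=6: queue=[H,E] q_used=1 → run H
t=7: queue=[E] q_used=0 → run E
t=8: (idle)
t=9: (idle)
t=10: (idle)
t=11: (idle)

completion order = A, H, E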